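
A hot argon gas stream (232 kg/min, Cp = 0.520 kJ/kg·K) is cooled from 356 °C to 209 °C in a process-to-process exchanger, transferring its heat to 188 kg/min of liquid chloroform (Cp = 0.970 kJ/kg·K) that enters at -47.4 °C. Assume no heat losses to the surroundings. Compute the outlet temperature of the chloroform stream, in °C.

T_c,out = 49.8 °C

Heat released by hot stream: Q = 232 × 0.520 × (356 − 209) = 17734 kJ/min
Energy balance on cold side (adiabatic exchanger): Q = ṁ_c·Cp_c·(T_c,out − T_c,in)
T_c,out = -47.4 + 17734/(188 × 0.970) = 49.848 °C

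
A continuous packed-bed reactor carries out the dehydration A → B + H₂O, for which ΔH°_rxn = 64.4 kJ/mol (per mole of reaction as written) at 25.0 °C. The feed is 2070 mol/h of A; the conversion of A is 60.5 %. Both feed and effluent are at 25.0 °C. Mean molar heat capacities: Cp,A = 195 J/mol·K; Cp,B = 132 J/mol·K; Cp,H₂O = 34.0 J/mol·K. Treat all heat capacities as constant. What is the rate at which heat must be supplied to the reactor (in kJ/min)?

Extent of reaction ξ = 0.605 × 2070 = 1252.3 mol/h
Reaction term: ξ·ΔH°_rxn = 1252.3 × 64.4 = 80651 kJ/h
Q = ΔH = 80651 kJ/h = 22.403 kW
Heat supplied = 1344.2 kJ/min

Q_in = 1340 kJ/min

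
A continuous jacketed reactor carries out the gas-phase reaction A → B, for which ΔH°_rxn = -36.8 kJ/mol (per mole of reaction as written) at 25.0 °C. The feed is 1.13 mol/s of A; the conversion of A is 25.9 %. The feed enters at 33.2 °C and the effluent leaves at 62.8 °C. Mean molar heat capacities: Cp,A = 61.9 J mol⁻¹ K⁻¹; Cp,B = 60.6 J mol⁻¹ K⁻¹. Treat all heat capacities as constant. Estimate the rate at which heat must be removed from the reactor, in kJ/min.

Q_out = 523 kJ/min

Extent of reaction ξ = 0.259 × 1.13 = 0.29267 mol/s
Reaction term: ξ·ΔH°_rxn = 0.29267 × -36.8 = -10.77 kJ/s
Sensible, feed 33.2→25 °C: -0.57357 kJ/s
Outlet flows (mol/s): A 0.83733, B 0.29267
Sensible, products 25→62.8 °C: 2.6296 kJ/s
Q = ΔH = -8.7142 kJ/s = -8.7142 kW
Heat removed = 522.85 kJ/min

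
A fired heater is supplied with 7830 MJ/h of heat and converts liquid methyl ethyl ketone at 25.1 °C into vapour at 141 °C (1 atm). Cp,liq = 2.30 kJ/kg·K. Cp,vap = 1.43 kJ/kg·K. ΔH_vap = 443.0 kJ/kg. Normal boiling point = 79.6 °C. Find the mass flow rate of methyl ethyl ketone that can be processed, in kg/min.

Δh = 2.30×(79.6−25.1) + 443.0 + 1.43×(141−79.6) = 656.15 kJ/kg
Q = 7830 MJ/h = 2175 kJ/s = 130500 kJ/min
ṁ = Q/Δh = 130500 / 656.15 = 198.89 kg/min

ṁ = 199 kg/min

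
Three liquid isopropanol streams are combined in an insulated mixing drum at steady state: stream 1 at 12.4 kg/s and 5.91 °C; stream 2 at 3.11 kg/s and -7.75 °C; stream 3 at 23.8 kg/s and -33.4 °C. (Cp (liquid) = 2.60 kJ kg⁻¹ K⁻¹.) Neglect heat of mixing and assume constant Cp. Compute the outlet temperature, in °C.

T_out = -19.0 °C

Adiabatic, steady state ⇒ Σ ṁᵢCp,ᵢ(T_out − Tᵢ) = 0
T_out = Σ ṁᵢCp,ᵢTᵢ / Σ ṁᵢCp,ᵢ
      = -1938.9 / 102.21 = -18.971 °C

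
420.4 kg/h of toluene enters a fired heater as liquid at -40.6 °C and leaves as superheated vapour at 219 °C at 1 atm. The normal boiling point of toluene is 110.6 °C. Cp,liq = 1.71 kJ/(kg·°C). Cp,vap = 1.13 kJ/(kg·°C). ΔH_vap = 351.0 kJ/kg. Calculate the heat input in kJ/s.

Q = 85.5 kJ/s

liquid -40.6→110.6 °C: 258.55 kJ/kg
vaporisation at 110.6 °C: 351 kJ/kg
vapour 110.6→219 °C: 122.49 kJ/kg
Δh = 258.55 + 351 + 122.49 = 732.04 kJ/kg
Q = ṁ·Δh = 420.4 kg/h × 732.04 kJ/kg = 307750 kJ/h
|Q| = 85.486 kW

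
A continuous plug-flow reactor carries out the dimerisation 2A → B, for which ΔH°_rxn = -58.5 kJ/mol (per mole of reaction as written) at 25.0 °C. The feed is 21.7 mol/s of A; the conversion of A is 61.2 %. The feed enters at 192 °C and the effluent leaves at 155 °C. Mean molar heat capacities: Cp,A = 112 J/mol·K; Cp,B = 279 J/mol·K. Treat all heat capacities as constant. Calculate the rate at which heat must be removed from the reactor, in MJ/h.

Q_out = 1550 MJ/h

Extent of reaction ξ = 0.612 × 21.7 / 2 = 6.6402 mol/s
Reaction term: ξ·ΔH°_rxn = 6.6402 × -58.5 = -388.45 kJ/s
Sensible, feed 192→25 °C: -405.88 kJ/s
Outlet flows (mol/s): A 8.4196, B 6.6402
Sensible, products 25→155 °C: 363.43 kJ/s
Q = ΔH = -430.9 kJ/s = -430.9 kW
Heat removed = 1551.2 MJ/h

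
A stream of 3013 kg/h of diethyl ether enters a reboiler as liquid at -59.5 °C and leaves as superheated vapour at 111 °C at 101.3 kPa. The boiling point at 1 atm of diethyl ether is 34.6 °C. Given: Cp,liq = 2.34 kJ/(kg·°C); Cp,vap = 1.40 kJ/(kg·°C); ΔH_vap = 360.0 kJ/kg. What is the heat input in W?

Q = 575000 W

liquid -59.5→34.6 °C: 220.19 kJ/kg
vaporisation at 34.6 °C: 360 kJ/kg
vapour 34.6→111 °C: 106.96 kJ/kg
Δh = 220.19 + 360 + 106.96 = 687.15 kJ/kg
Q = ṁ·Δh = 3013 kg/h × 687.15 kJ/kg = 2.0704e+06 kJ/h
|Q| = 575.11 kW = 575110 W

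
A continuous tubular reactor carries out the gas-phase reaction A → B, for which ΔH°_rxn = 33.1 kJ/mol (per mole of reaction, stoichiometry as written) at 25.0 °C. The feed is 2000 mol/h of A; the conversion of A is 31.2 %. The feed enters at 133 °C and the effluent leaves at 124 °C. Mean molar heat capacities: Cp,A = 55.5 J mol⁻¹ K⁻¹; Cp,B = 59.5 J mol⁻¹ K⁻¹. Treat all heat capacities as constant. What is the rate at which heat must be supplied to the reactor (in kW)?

Extent of reaction ξ = 0.312 × 2000 = 624 mol/h
Reaction term: ξ·ΔH°_rxn = 624 × 33.1 = 20654 kJ/h
Sensible, feed 133→25 °C: -11988 kJ/h
Outlet flows (mol/h): A 1376, B 624
Sensible, products 25→124 °C: 11236 kJ/h
Q = ΔH = 19903 kJ/h = 5.5285 kW
Heat supplied = 5.5285 kW

Q_in = 5.53 kW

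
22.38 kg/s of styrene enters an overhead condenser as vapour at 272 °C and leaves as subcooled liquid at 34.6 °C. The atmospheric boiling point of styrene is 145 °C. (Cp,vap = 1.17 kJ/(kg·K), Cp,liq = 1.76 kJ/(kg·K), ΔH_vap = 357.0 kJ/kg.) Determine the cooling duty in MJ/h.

vapour 272→145 °C: -148.59 kJ/kg
condensation at 145 °C: -357 kJ/kg
liquid 145→34.6 °C: -194.3 kJ/kg
Δh = -148.59 + -357 + -194.3 = -699.89 kJ/kg
Q = ṁ·Δh = 22.38 kg/s × -699.89 kJ/kg = -15664 kJ/s
|Q| = 15664 kW = 56389 MJ/h

Q_c = 56400 MJ/h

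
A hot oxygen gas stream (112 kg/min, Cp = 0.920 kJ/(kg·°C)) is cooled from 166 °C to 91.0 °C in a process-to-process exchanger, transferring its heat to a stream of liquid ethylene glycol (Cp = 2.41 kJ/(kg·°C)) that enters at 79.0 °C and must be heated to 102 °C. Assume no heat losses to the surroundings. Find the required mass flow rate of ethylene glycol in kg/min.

ṁ_c = 139 kg/min

Heat released by hot stream: Q = 112 × 0.920 × (166 − 91.0) = 7728 kJ/min
Energy balance on cold side (adiabatic exchanger): Q = ṁ_c·Cp_c·(T_c,out − T_c,in)
ṁ_c = 7728 / [2.41 × (102 − 79.0)] = 139.42 kg/min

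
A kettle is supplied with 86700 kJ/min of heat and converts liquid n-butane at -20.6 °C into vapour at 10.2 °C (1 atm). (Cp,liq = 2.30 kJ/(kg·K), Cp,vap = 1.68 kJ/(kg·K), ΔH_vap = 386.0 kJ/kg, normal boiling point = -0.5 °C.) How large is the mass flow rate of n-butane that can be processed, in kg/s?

ṁ = 3.21 kg/s

Δh = 2.30×(-0.5−-20.6) + 386.0 + 1.68×(10.2−-0.5) = 450.21 kJ/kg
Q = 86700 kJ/min = 1445 kJ/s = 1445 kJ/s
ṁ = Q/Δh = 1445 / 450.21 = 3.2096 kg/s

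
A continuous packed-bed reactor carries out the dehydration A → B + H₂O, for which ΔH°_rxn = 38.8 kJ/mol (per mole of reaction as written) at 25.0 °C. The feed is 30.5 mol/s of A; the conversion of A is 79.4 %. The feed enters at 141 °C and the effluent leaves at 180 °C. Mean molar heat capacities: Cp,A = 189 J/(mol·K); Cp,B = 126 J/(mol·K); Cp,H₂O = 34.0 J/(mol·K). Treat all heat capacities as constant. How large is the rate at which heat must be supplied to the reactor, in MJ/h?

Q_in = 3800 MJ/h

Extent of reaction ξ = 0.794 × 30.5 = 24.217 mol/s
Reaction term: ξ·ΔH°_rxn = 24.217 × 38.8 = 939.62 kJ/s
Sensible, feed 141→25 °C: -668.68 kJ/s
Outlet flows (mol/s): A 6.283, B 24.217, H₂O 24.217
Sensible, products 25→180 °C: 784.64 kJ/s
Q = ΔH = 1055.6 kJ/s = 1055.6 kW
Heat supplied = 3800.1 MJ/h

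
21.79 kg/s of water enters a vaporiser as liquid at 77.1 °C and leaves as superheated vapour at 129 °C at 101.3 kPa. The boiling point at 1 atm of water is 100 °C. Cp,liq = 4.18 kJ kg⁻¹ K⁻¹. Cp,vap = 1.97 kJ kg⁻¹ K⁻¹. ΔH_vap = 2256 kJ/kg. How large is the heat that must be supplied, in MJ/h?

Q = 189000 MJ/h

liquid 77.1→100 °C: 95.722 kJ/kg
vaporisation at 100 °C: 2256 kJ/kg
vapour 100→129 °C: 57.13 kJ/kg
Δh = 95.722 + 2256 + 57.13 = 2408.9 kJ/kg
Q = ṁ·Δh = 21.79 kg/s × 2408.9 kJ/kg = 52489 kJ/s
|Q| = 52489 kW = 188960 MJ/h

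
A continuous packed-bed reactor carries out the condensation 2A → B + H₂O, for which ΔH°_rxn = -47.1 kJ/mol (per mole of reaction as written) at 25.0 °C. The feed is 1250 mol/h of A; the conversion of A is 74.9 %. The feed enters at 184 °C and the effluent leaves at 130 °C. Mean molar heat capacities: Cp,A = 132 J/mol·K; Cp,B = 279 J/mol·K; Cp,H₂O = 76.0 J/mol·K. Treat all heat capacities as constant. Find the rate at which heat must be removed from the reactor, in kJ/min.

Q_out = 441 kJ/min

Extent of reaction ξ = 0.749 × 1250 / 2 = 468.12 mol/h
Reaction term: ξ·ΔH°_rxn = 468.12 × -47.1 = -22049 kJ/h
Sensible, feed 184→25 °C: -26235 kJ/h
Outlet flows (mol/h): A 313.75, B 468.12, H₂O 468.12
Sensible, products 25→130 °C: 21798 kJ/h
Q = ΔH = -26486 kJ/h = -7.3572 kW
Heat removed = 441.43 kJ/min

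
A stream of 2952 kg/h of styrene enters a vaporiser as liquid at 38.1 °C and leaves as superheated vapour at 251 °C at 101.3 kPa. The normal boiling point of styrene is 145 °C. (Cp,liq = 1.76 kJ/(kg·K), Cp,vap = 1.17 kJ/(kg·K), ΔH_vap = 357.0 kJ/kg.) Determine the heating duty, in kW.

liquid 38.1→145 °C: 188.14 kJ/kg
vaporisation at 145 °C: 357 kJ/kg
vapour 145→251 °C: 124.02 kJ/kg
Δh = 188.14 + 357 + 124.02 = 669.16 kJ/kg
Q = ṁ·Δh = 2952 kg/h × 669.16 kJ/kg = 1.9754e+06 kJ/h
|Q| = 548.71 kW

Q = 549 kW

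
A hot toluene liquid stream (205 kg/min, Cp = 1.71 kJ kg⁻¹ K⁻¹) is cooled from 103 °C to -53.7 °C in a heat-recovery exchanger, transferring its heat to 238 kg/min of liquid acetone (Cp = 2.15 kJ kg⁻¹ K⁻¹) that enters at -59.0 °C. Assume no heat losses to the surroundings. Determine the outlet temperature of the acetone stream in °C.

Heat released by hot stream: Q = 205 × 1.71 × (103 − -53.7) = 54931 kJ/min
Energy balance on cold side (adiabatic exchanger): Q = ṁ_c·Cp_c·(T_c,out − T_c,in)
T_c,out = -59.0 + 54931/(238 × 2.15) = 48.35 °C

T_c,out = 48.4 °C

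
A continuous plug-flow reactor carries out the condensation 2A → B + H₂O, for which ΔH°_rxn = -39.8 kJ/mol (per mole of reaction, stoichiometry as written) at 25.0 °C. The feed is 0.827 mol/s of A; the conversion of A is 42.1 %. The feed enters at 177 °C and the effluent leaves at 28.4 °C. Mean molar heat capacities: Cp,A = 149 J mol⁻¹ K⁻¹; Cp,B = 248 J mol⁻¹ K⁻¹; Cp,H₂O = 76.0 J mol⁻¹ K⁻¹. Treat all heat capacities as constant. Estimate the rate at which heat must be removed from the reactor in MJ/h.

Extent of reaction ξ = 0.421 × 0.827 / 2 = 0.17408 mol/s
Reaction term: ξ·ΔH°_rxn = 0.17408 × -39.8 = -6.9285 kJ/s
Sensible, feed 177→25 °C: -18.73 kJ/s
Outlet flows (mol/s): A 0.47883, B 0.17408, H₂O 0.17408
Sensible, products 25→28.4 °C: 0.43435 kJ/s
Q = ΔH = -25.224 kJ/s = -25.224 kW
Heat removed = 90.807 MJ/h

Q_out = 90.8 MJ/h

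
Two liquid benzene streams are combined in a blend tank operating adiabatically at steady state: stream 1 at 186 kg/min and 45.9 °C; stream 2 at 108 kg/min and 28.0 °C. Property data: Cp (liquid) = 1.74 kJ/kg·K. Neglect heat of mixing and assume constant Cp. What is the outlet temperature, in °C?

T_out = 39.3 °C

Adiabatic, steady state ⇒ Σ ṁᵢCp,ᵢ(T_out − Tᵢ) = 0
Σ ṁᵢCp,ᵢTᵢ = 186×1.74×45.9 + 108×1.74×28.0 = 20117
Σ ṁᵢCp,ᵢ = 186×1.74 + 108×1.74 = 511.56
T_out = 20117 / 511.56 = 39.324 °C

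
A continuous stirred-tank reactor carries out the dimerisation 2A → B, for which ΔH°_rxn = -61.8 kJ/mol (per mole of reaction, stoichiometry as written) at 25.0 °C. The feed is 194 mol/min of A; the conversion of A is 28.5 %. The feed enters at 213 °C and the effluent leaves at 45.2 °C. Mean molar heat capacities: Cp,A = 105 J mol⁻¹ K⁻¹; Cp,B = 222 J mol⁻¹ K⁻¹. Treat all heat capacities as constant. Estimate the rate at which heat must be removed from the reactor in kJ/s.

Q_out = 85.3 kJ/s

Extent of reaction ξ = 0.285 × 194 / 2 = 27.645 mol/min
Reaction term: ξ·ΔH°_rxn = 27.645 × -61.8 = -1708.5 kJ/min
Sensible, feed 213→25 °C: -3829.6 kJ/min
Outlet flows (mol/min): A 138.71, B 27.645
Sensible, products 25→45.2 °C: 418.18 kJ/min
Q = ΔH = -5119.8 kJ/min = -85.331 kW
Heat removed = 85.331 kJ/s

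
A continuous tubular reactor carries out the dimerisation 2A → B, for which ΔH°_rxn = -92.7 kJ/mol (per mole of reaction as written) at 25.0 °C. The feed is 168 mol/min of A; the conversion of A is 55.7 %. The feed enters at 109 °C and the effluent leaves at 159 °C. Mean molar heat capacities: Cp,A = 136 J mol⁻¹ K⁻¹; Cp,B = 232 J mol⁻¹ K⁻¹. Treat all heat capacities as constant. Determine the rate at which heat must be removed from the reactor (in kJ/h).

Extent of reaction ξ = 0.557 × 168 / 2 = 46.788 mol/min
Reaction term: ξ·ΔH°_rxn = 46.788 × -92.7 = -4337.2 kJ/min
Sensible, feed 109→25 °C: -1919.2 kJ/min
Outlet flows (mol/min): A 74.424, B 46.788
Sensible, products 25→159 °C: 2810.8 kJ/min
Q = ΔH = -3445.6 kJ/min = -57.427 kW
Heat removed = 206740 kJ/h

Q_out = 207000 kJ/h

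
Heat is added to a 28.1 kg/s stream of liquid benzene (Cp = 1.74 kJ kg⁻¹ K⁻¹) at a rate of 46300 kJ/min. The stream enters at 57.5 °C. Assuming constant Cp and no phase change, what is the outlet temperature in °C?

T_out = 73.3 °C

Q = 46300 kJ/min = 771.67 kJ/s
ΔT = Q/(ṁ·Cp) = 771.67/(28.1×1.74) = 15.782 K
T_out = 57.5 + 15.782 = 73.282 °C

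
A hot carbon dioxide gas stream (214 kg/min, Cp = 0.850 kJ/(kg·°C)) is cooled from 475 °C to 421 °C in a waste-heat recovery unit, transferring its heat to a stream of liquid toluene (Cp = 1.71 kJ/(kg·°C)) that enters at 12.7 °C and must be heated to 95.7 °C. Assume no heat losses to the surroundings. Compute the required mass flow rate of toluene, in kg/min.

Heat released by hot stream: Q = 214 × 0.850 × (475 − 421) = 9822.6 kJ/min
Energy balance on cold side (adiabatic exchanger): Q = ṁ_c·Cp_c·(T_c,out − T_c,in)
ṁ_c = 9822.6 / [1.71 × (95.7 − 12.7)] = 69.207 kg/min

ṁ_c = 69.2 kg/min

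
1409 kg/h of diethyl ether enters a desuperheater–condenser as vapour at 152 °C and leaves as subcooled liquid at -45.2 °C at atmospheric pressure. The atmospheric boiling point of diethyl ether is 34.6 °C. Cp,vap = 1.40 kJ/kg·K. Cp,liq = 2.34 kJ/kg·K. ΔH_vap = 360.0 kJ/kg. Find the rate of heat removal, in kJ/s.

vapour 152→34.6 °C: -164.36 kJ/kg
condensation at 34.6 °C: -360 kJ/kg
liquid 34.6→-45.2 °C: -186.73 kJ/kg
Δh = -164.36 + -360 + -186.73 = -711.09 kJ/kg
Q = ṁ·Δh = 1409 kg/h × -711.09 kJ/kg = -1.0019e+06 kJ/h
|Q| = 278.31 kW

Q_c = 278 kJ/s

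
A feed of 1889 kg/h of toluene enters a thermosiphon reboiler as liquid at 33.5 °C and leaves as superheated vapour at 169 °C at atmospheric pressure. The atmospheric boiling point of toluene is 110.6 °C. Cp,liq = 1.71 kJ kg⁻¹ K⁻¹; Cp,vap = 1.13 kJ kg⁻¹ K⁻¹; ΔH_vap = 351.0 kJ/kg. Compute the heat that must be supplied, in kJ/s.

liquid 33.5→110.6 °C: 131.84 kJ/kg
vaporisation at 110.6 °C: 351 kJ/kg
vapour 110.6→169 °C: 65.992 kJ/kg
Δh = 131.84 + 351 + 65.992 = 548.83 kJ/kg
Q = ṁ·Δh = 1889 kg/h × 548.83 kJ/kg = 1.0367e+06 kJ/h
|Q| = 287.98 kW

Q = 288 kJ/s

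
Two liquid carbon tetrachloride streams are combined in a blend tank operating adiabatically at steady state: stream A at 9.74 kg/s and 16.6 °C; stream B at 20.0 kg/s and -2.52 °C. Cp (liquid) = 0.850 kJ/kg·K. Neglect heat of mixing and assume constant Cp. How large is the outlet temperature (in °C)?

Energy balance with Q = 0: Σ ṁᵢCp,ᵢ(T_out − Tᵢ) = 0
Σ ṁᵢCp,ᵢTᵢ = 9.74×0.850×16.6 + 20.0×0.850×-2.52 = 94.591
Σ ṁᵢCp,ᵢ = 9.74×0.850 + 20.0×0.850 = 25.279
T_out = 94.591 / 25.279 = 3.7419 °C

T_out = 3.74 °C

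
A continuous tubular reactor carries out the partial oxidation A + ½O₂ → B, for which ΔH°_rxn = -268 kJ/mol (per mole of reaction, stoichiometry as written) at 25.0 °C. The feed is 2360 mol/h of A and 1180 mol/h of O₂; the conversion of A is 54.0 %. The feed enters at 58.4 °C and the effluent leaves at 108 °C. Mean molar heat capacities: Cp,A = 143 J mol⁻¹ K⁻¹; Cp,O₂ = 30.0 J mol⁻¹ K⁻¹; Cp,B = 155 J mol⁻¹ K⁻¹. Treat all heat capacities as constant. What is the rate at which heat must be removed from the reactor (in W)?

Extent of reaction ξ = 0.540 × 2360 = 1274.4 mol/h
Reaction term: ξ·ΔH°_rxn = 1274.4 × -268 = -341540 kJ/h
Sensible, feed 58.4→25 °C: -12454 kJ/h
Outlet flows (mol/h): A 1085.6, O₂ 542.8, B 1274.4
Sensible, products 25→108 °C: 30632 kJ/h
Q = ΔH = -323360 kJ/h = -89.823 kW
Heat removed = 89823 W

Q_out = 89800 W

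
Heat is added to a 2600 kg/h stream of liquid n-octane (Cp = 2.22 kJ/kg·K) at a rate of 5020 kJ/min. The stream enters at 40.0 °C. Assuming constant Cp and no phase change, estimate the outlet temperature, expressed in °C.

Q = 5020 kJ/min = 301200 kJ/h
ΔT = Q/(ṁ·Cp) = 301200/(2600×2.22) = 52.183 K
T_out = 40.0 + 52.183 = 92.183 °C

T_out = 92.2 °C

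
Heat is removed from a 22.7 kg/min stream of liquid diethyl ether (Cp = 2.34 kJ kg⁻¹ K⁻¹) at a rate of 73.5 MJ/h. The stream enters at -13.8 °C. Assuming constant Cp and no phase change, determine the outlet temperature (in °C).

Q = 73.5 MJ/h = 1225 kJ/min
ΔT = Q/(ṁ·Cp) = 1225/(22.7×2.34) = 23.062 K
T_out = -13.8 − 23.062 = -36.862 °C

T_out = -36.9 °C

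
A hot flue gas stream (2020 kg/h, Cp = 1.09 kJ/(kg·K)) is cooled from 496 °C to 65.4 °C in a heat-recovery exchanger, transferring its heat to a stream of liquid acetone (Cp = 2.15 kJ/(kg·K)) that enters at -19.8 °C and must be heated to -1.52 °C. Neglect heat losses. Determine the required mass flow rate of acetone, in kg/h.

Heat released by hot stream: Q = 2020 × 1.09 × (496 − 65.4) = 948100 kJ/h
Energy balance on cold side (adiabatic exchanger): Q = ṁ_c·Cp_c·(T_c,out − T_c,in)
ṁ_c = 948100 / [2.15 × (-1.52 − -19.8)] = 24123 kg/h

ṁ_c = 24100 kg/h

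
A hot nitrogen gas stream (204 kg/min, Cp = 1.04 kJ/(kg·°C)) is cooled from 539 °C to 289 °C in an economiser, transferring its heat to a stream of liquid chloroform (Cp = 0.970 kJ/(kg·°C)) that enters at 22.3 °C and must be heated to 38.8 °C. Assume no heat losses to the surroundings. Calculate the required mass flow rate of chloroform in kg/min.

ṁ_c = 3310 kg/min

Heat released by hot stream: Q = 204 × 1.04 × (539 − 289) = 53040 kJ/min
Energy balance on cold side (adiabatic exchanger): Q = ṁ_c·Cp_c·(T_c,out − T_c,in)
ṁ_c = 53040 / [0.970 × (38.8 − 22.3)] = 3314 kg/min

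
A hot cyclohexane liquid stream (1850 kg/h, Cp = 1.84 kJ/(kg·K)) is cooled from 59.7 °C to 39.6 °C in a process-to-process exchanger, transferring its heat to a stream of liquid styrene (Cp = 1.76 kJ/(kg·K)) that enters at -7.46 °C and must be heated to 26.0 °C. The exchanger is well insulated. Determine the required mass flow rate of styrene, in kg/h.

ṁ_c = 1160 kg/h

Heat released by hot stream: Q = 1850 × 1.84 × (59.7 − 39.6) = 68420 kJ/h
Energy balance on cold side (adiabatic exchanger): Q = ṁ_c·Cp_c·(T_c,out − T_c,in)
ṁ_c = 68420 / [1.76 × (26.0 − -7.46)] = 1161.8 kg/h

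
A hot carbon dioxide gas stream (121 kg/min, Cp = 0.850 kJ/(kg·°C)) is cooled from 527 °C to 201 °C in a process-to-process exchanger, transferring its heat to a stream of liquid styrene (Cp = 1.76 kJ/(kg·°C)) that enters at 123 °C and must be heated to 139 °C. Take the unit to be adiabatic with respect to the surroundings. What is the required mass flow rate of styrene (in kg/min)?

ṁ_c = 1190 kg/min

Heat released by hot stream: Q = 121 × 0.850 × (527 − 201) = 33529 kJ/min
Energy balance on cold side (adiabatic exchanger): Q = ṁ_c·Cp_c·(T_c,out − T_c,in)
ṁ_c = 33529 / [1.76 × (139 − 123)] = 1190.7 kg/min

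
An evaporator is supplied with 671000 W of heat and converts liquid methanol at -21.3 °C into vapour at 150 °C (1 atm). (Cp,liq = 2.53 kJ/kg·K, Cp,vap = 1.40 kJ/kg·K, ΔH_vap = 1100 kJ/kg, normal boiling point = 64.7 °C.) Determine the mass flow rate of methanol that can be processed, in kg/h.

Δh = 2.53×(64.7−-21.3) + 1100 + 1.40×(150−64.7) = 1437 kJ/kg
Q = 671000 W = 671 kJ/s = 2.4156e+06 kJ/h
ṁ = Q/Δh = 2.4156e+06 / 1437 = 1681 kg/h

ṁ = 1680 kg/h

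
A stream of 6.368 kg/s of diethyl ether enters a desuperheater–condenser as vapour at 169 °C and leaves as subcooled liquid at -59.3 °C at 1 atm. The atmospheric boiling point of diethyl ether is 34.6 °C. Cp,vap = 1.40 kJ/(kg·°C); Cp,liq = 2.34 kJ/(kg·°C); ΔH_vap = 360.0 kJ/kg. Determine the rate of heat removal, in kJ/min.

vapour 169→34.6 °C: -188.16 kJ/kg
condensation at 34.6 °C: -360 kJ/kg
liquid 34.6→-59.3 °C: -219.73 kJ/kg
Δh = -188.16 + -360 + -219.73 = -767.89 kJ/kg
Q = ṁ·Δh = 6.368 kg/s × -767.89 kJ/kg = -4889.9 kJ/s
|Q| = 4889.9 kW = 293390 kJ/min

Q_c = 293000 kJ/min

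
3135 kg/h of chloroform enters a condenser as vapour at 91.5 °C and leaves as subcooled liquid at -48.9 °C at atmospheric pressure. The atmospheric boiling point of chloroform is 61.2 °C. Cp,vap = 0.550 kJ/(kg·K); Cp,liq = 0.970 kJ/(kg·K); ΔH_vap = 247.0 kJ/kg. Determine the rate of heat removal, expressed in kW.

Q_c = 323 kW

vapour 91.5→61.2 °C: -16.665 kJ/kg
condensation at 61.2 °C: -247 kJ/kg
liquid 61.2→-48.9 °C: -106.8 kJ/kg
Δh = -16.665 + -247 + -106.8 = -370.46 kJ/kg
Q = ṁ·Δh = 3135 kg/h × -370.46 kJ/kg = -1.1614e+06 kJ/h
|Q| = 322.61 kW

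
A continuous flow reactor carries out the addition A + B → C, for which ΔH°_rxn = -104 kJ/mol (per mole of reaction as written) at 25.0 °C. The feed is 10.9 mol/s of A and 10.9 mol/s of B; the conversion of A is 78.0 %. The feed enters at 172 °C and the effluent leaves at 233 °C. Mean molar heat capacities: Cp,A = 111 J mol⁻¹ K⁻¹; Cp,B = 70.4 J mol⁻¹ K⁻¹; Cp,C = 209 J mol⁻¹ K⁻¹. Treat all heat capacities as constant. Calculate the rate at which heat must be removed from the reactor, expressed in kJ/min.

Q_out = 42900 kJ/min

Extent of reaction ξ = 0.780 × 10.9 = 8.502 mol/s
Reaction term: ξ·ΔH°_rxn = 8.502 × -104 = -884.21 kJ/s
Sensible, feed 172→25 °C: -290.66 kJ/s
Outlet flows (mol/s): A 2.398, B 2.398, C 8.502
Sensible, products 25→233 °C: 460.08 kJ/s
Q = ΔH = -714.79 kJ/s = -714.79 kW
Heat removed = 42887 kJ/min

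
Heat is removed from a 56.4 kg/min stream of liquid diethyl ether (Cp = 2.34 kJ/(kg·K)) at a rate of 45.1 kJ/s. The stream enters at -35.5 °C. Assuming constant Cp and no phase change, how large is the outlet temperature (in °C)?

Q = 45.1 kJ/s = 2706 kJ/min
ΔT = Q/(ṁ·Cp) = 2706/(56.4×2.34) = 20.504 K
T_out = -35.5 − 20.504 = -56.004 °C

T_out = -56.0 °C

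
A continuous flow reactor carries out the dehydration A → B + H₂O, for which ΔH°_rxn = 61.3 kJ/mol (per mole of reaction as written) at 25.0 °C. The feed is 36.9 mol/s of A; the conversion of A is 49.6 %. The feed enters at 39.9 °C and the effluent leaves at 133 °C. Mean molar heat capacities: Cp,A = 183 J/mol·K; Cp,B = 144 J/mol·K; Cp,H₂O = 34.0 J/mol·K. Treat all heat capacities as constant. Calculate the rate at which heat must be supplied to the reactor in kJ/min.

Extent of reaction ξ = 0.496 × 36.9 = 18.302 mol/s
Reaction term: ξ·ΔH°_rxn = 18.302 × 61.3 = 1121.9 kJ/s
Sensible, feed 39.9→25 °C: -100.62 kJ/s
Outlet flows (mol/s): A 18.598, B 18.302, H₂O 18.302
Sensible, products 25→133 °C: 719.41 kJ/s
Q = ΔH = 1740.7 kJ/s = 1740.7 kW
Heat supplied = 104440 kJ/min

Q_in = 104000 kJ/min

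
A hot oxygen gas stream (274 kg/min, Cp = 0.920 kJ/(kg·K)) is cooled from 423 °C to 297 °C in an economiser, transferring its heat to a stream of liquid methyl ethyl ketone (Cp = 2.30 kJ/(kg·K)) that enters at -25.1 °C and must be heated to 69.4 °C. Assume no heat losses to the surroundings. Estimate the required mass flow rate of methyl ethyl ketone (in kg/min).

ṁ_c = 146 kg/min

Heat released by hot stream: Q = 274 × 0.920 × (423 − 297) = 31762 kJ/min
Energy balance on cold side (adiabatic exchanger): Q = ṁ_c·Cp_c·(T_c,out − T_c,in)
ṁ_c = 31762 / [2.30 × (69.4 − -25.1)] = 146.13 kg/min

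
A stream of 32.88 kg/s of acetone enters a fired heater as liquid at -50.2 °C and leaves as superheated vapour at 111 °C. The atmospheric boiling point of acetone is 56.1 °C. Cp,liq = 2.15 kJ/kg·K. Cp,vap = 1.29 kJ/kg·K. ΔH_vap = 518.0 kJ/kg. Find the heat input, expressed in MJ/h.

liquid -50.2→56.1 °C: 228.55 kJ/kg
vaporisation at 56.1 °C: 518 kJ/kg
vapour 56.1→111 °C: 70.821 kJ/kg
Δh = 228.55 + 518 + 70.821 = 817.37 kJ/kg
Q = ṁ·Δh = 32.88 kg/s × 817.37 kJ/kg = 26875 kJ/s
|Q| = 26875 kW = 96750 MJ/h

Q = 96700 MJ/h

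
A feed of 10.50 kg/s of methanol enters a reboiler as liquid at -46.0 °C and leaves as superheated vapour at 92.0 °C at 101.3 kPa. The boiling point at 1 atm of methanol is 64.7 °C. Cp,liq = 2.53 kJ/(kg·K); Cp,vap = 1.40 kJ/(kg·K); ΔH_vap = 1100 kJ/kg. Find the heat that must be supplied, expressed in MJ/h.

Q = 53600 MJ/h

liquid -46.0→64.7 °C: 280.07 kJ/kg
vaporisation at 64.7 °C: 1100 kJ/kg
vapour 64.7→92.0 °C: 38.22 kJ/kg
Δh = 280.07 + 1100 + 38.22 = 1418.3 kJ/kg
Q = ṁ·Δh = 10.50 kg/s × 1418.3 kJ/kg = 14892 kJ/s
|Q| = 14892 kW = 53611 MJ/h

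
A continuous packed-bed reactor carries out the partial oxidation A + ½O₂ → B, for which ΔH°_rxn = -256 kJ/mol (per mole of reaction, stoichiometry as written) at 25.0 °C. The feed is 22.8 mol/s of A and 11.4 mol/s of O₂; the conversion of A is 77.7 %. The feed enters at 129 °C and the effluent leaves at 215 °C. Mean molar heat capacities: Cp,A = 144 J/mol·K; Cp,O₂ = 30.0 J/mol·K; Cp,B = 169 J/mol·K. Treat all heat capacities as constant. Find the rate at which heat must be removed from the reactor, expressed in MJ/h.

Q_out = 15100 MJ/h

Extent of reaction ξ = 0.777 × 22.8 = 17.716 mol/s
Reaction term: ξ·ΔH°_rxn = 17.716 × -256 = -4535.2 kJ/s
Sensible, feed 129→25 °C: -377.02 kJ/s
Outlet flows (mol/s): A 5.0844, O₂ 2.5422, B 17.716
Sensible, products 25→215 °C: 722.45 kJ/s
Q = ΔH = -4189.8 kJ/s = -4189.8 kW
Heat removed = 15083 MJ/h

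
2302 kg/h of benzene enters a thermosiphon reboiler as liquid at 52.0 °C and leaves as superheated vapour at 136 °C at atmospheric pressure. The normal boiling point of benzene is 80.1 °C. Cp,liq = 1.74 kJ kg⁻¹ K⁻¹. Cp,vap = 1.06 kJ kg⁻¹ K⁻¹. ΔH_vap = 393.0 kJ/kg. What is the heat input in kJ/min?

liquid 52.0→80.1 °C: 48.894 kJ/kg
vaporisation at 80.1 °C: 393 kJ/kg
vapour 80.1→136 °C: 59.254 kJ/kg
Δh = 48.894 + 393 + 59.254 = 501.15 kJ/kg
Q = ṁ·Δh = 2302 kg/h × 501.15 kJ/kg = 1.1536e+06 kJ/h
|Q| = 320.46 kW = 19227 kJ/min

Q = 19200 kJ/min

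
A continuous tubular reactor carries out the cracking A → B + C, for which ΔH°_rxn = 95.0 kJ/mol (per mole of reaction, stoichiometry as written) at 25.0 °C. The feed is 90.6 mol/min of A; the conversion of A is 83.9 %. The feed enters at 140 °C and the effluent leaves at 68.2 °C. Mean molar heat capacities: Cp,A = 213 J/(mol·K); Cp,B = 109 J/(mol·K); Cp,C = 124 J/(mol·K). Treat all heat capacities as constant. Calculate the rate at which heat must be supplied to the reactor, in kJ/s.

Extent of reaction ξ = 0.839 × 90.6 = 76.013 mol/min
Reaction term: ξ·ΔH°_rxn = 76.013 × 95.0 = 7221.3 kJ/min
Sensible, feed 140→25 °C: -2219.2 kJ/min
Outlet flows (mol/min): A 14.587, B 76.013, C 76.013
Sensible, products 25→68.2 °C: 899.34 kJ/min
Q = ΔH = 5901.4 kJ/min = 98.356 kW
Heat supplied = 98.356 kJ/s

Q_in = 98.4 kJ/s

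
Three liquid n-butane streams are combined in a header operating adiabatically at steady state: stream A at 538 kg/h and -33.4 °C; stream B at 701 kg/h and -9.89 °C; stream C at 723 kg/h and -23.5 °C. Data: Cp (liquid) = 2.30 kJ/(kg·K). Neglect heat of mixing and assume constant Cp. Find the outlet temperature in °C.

T_out = -21.4 °C

No heat crosses the boundary, so H_out = H_in.
T_out = Σ ṁᵢCp,ᵢTᵢ / Σ ṁᵢCp,ᵢ
      = -96353 / 4512.6 = -21.352 °C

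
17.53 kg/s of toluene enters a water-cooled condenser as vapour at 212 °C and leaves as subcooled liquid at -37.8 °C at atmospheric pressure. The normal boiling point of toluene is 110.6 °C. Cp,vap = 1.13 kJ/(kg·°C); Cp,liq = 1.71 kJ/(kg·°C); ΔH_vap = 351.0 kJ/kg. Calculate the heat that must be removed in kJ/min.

vapour 212→110.6 °C: -114.58 kJ/kg
condensation at 110.6 °C: -351 kJ/kg
liquid 110.6→-37.8 °C: -253.76 kJ/kg
Δh = -114.58 + -351 + -253.76 = -719.35 kJ/kg
Q = ṁ·Δh = 17.53 kg/s × -719.35 kJ/kg = -12610 kJ/s
|Q| = 12610 kW = 756610 kJ/min

Q_c = 757000 kJ/min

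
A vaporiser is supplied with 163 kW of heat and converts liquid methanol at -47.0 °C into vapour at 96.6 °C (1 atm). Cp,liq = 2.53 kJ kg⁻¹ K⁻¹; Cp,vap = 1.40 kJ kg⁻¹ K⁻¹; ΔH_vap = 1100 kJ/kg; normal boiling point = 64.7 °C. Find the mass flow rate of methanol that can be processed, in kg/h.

ṁ = 411 kg/h

Δh = 2.53×(64.7−-47.0) + 1100 + 1.40×(96.6−64.7) = 1427.3 kJ/kg
Q = 163 kW = 163 kJ/s = 586800 kJ/h
ṁ = Q/Δh = 586800 / 1427.3 = 411.14 kg/h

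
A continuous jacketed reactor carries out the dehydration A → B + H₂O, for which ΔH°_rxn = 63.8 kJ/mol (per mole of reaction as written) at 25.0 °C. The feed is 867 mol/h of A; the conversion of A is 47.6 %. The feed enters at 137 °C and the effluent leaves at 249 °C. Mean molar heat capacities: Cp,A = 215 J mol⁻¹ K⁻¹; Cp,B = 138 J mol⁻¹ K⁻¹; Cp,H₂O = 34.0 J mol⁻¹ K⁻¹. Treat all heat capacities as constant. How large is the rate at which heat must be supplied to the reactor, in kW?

Q_in = 12.0 kW

Extent of reaction ξ = 0.476 × 867 = 412.69 mol/h
Reaction term: ξ·ΔH°_rxn = 412.69 × 63.8 = 26330 kJ/h
Sensible, feed 137→25 °C: -20877 kJ/h
Outlet flows (mol/h): A 454.31, B 412.69, H₂O 412.69
Sensible, products 25→249 °C: 37780 kJ/h
Q = ΔH = 43232 kJ/h = 12.009 kW
Heat supplied = 12.009 kW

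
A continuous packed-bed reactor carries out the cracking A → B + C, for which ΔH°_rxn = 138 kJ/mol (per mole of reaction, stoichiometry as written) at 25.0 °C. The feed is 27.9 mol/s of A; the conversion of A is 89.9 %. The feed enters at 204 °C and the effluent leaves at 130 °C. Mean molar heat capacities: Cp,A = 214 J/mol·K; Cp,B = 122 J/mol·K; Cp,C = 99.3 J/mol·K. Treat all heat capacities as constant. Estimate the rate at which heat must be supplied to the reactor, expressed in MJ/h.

Extent of reaction ξ = 0.899 × 27.9 = 25.082 mol/s
Reaction term: ξ·ΔH°_rxn = 25.082 × 138 = 3461.3 kJ/s
Sensible, feed 204→25 °C: -1068.7 kJ/s
Outlet flows (mol/s): A 2.8179, B 25.082, C 25.082
Sensible, products 25→130 °C: 646.14 kJ/s
Q = ΔH = 3038.7 kJ/s = 3038.7 kW
Heat supplied = 10939 MJ/h

Q_in = 10900 MJ/h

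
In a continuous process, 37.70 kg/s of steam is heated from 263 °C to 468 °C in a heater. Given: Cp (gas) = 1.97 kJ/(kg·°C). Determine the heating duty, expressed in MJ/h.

Q = 54800 MJ/h

Q = ṁ·Cp·ΔT = 37.70 × 1.97 × (468 − 263) = 15225 kJ/s
Heating duty = 54811 MJ/h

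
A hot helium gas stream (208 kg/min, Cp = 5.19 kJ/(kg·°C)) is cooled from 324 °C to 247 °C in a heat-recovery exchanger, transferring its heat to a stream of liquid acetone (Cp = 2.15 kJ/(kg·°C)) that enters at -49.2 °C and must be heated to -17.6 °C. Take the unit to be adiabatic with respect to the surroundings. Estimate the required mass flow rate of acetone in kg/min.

ṁ_c = 1220 kg/min

Heat released by hot stream: Q = 208 × 5.19 × (324 − 247) = 83123 kJ/min
Energy balance on cold side (adiabatic exchanger): Q = ṁ_c·Cp_c·(T_c,out − T_c,in)
ṁ_c = 83123 / [2.15 × (-17.6 − -49.2)] = 1223.5 kg/min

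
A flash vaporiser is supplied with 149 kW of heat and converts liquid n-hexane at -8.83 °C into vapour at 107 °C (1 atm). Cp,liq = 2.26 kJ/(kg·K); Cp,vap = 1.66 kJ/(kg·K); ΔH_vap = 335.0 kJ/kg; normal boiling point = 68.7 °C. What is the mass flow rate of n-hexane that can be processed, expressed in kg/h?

Δh = 2.26×(68.7−-8.83) + 335.0 + 1.66×(107−68.7) = 573.8 kJ/kg
Q = 149 kW = 149 kJ/s = 536400 kJ/h
ṁ = Q/Δh = 536400 / 573.8 = 934.83 kg/h

ṁ = 935 kg/h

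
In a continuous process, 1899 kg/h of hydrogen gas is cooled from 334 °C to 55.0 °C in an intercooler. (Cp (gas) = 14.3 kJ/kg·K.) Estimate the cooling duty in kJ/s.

Q_c = 2100 kJ/s

Q = ṁ·Cp·ΔT = 1899 × 14.3 × (55.0 − 334) = -7.5764e+06 kJ/h
Converting: 7.5764e+06 / 3600 s = 2104.6 kW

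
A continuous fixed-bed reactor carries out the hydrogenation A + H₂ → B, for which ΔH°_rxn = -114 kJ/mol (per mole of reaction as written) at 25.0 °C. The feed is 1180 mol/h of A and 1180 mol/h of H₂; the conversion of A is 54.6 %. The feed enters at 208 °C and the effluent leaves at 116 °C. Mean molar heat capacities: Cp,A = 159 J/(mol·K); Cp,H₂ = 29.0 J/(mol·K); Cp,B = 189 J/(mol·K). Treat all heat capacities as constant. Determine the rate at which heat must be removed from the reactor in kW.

Extent of reaction ξ = 0.546 × 1180 = 644.28 mol/h
Reaction term: ξ·ΔH°_rxn = 644.28 × -114 = -73448 kJ/h
Sensible, feed 208→25 °C: -40597 kJ/h
Outlet flows (mol/h): A 535.72, H₂ 535.72, B 644.28
Sensible, products 25→116 °C: 20246 kJ/h
Q = ΔH = -93799 kJ/h = -26.055 kW
Heat removed = 26.055 kW

Q_out = 26.1 kW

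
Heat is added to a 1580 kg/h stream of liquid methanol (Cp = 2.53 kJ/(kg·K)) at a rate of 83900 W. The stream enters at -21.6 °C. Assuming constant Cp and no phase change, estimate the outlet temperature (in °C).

T_out = 54.0 °C

Q = 83900 W = 302040 kJ/h
ΔT = Q/(ṁ·Cp) = 302040/(1580×2.53) = 75.559 K
T_out = -21.6 + 75.559 = 53.959 °C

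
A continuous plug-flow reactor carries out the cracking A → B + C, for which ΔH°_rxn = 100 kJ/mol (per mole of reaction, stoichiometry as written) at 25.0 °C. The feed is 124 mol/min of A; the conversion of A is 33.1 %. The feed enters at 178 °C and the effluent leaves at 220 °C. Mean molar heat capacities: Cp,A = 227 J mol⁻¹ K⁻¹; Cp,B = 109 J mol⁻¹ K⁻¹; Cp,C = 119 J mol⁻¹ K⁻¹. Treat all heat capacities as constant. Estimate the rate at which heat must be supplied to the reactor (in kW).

Q_in = 88.2 kW

Extent of reaction ξ = 0.331 × 124 = 41.044 mol/min
Reaction term: ξ·ΔH°_rxn = 41.044 × 100 = 4104.4 kJ/min
Sensible, feed 178→25 °C: -4306.6 kJ/min
Outlet flows (mol/min): A 82.956, B 41.044, C 41.044
Sensible, products 25→220 °C: 5496.9 kJ/min
Q = ΔH = 5294.6 kJ/min = 88.244 kW
Heat supplied = 88.244 kW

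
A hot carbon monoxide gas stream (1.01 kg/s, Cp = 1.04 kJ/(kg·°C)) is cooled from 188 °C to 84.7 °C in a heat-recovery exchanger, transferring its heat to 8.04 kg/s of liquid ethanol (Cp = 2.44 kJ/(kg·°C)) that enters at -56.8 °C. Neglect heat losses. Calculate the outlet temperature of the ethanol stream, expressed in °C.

Heat released by hot stream: Q = 1.01 × 1.04 × (188 − 84.7) = 108.51 kJ/s
Energy balance on cold side (adiabatic exchanger): Q = ṁ_c·Cp_c·(T_c,out − T_c,in)
T_c,out = -56.8 + 108.51/(8.04 × 2.44) = -51.269 °C

T_c,out = -51.3 °C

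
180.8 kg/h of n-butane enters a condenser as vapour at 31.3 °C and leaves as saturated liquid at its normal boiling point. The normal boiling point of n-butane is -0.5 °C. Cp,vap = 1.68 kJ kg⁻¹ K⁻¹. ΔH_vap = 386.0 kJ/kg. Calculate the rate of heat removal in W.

Q_c = 22100 W

vapour 31.3→-0.5 °C: -53.424 kJ/kg
condensation at -0.5 °C: -386 kJ/kg
Δh = -53.424 + -386 = -439.42 kJ/kg
Q = ṁ·Δh = 180.8 kg/h × -439.42 kJ/kg = -79448 kJ/h
|Q| = 22.069 kW = 22069 W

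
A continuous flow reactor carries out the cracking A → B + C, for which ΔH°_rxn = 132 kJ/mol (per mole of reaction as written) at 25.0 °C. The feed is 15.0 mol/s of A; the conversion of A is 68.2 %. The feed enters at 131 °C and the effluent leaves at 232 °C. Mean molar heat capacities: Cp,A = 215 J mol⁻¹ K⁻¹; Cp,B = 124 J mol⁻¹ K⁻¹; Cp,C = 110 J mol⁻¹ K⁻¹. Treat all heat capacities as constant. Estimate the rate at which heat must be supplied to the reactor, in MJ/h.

Q_in = 6180 MJ/h

Extent of reaction ξ = 0.682 × 15.0 = 10.23 mol/s
Reaction term: ξ·ΔH°_rxn = 10.23 × 132 = 1350.4 kJ/s
Sensible, feed 131→25 °C: -341.85 kJ/s
Outlet flows (mol/s): A 4.77, B 10.23, C 10.23
Sensible, products 25→232 °C: 707.81 kJ/s
Q = ΔH = 1716.3 kJ/s = 1716.3 kW
Heat supplied = 6178.8 MJ/h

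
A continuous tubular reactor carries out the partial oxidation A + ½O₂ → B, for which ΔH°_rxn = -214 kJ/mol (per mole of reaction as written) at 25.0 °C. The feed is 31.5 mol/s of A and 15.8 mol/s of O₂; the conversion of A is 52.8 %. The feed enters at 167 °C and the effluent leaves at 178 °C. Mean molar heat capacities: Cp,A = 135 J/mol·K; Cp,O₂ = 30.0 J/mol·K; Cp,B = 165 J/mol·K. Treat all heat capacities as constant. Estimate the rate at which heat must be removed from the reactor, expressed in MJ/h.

Extent of reaction ξ = 0.528 × 31.5 = 16.632 mol/s
Reaction term: ξ·ΔH°_rxn = 16.632 × -214 = -3559.2 kJ/s
Sensible, feed 167→25 °C: -671.16 kJ/s
Outlet flows (mol/s): A 14.868, O₂ 7.484, B 16.632
Sensible, products 25→178 °C: 761.32 kJ/s
Q = ΔH = -3469.1 kJ/s = -3469.1 kW
Heat removed = 12489 MJ/h

Q_out = 12500 MJ/h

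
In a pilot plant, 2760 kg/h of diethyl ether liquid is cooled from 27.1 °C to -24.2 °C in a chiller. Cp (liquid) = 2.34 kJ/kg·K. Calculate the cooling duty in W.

Q = ṁ·Cp·ΔT = 2760 × 2.34 × (-24.2 − 27.1) = -331320 kJ/h
Converting: 331320 / 3600 s = 92.032 kW
Cooling duty = 92032 W

Q_c = 92000 W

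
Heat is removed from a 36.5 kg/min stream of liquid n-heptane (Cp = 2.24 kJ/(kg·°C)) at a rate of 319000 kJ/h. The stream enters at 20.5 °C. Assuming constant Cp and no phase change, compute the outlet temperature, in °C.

Q = 319000 kJ/h = 5316.7 kJ/min
ΔT = Q/(ṁ·Cp) = 5316.7/(36.5×2.24) = 65.028 K
T_out = 20.5 − 65.028 = -44.528 °C

T_out = -44.5 °C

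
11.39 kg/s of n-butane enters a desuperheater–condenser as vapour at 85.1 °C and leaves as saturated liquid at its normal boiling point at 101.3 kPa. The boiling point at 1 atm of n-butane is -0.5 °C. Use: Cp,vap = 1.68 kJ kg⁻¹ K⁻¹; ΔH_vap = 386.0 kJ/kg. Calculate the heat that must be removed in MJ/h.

vapour 85.1→-0.5 °C: -143.81 kJ/kg
condensation at -0.5 °C: -386 kJ/kg
Δh = -143.81 + -386 = -529.81 kJ/kg
Q = ṁ·Δh = 11.39 kg/s × -529.81 kJ/kg = -6034.5 kJ/s
|Q| = 6034.5 kW = 21724 MJ/h

Q_c = 21700 MJ/h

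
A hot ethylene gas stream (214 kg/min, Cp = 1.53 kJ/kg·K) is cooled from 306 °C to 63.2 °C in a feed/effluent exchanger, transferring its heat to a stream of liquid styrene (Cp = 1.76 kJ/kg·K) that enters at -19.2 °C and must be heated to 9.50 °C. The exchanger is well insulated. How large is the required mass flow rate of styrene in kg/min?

Heat released by hot stream: Q = 214 × 1.53 × (306 − 63.2) = 79498 kJ/min
Energy balance on cold side (adiabatic exchanger): Q = ṁ_c·Cp_c·(T_c,out − T_c,in)
ṁ_c = 79498 / [1.76 × (9.50 − -19.2)] = 1573.8 kg/min

ṁ_c = 1570 kg/min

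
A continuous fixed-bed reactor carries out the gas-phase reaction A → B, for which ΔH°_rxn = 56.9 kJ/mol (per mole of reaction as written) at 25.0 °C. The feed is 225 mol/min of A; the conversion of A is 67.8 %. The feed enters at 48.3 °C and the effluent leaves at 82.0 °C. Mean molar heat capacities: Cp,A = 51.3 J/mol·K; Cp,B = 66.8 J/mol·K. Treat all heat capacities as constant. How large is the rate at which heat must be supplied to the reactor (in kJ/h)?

Extent of reaction ξ = 0.678 × 225 = 152.55 mol/min
Reaction term: ξ·ΔH°_rxn = 152.55 × 56.9 = 8680.1 kJ/min
Sensible, feed 48.3→25 °C: -268.94 kJ/min
Outlet flows (mol/min): A 72.45, B 152.55
Sensible, products 25→82.0 °C: 792.7 kJ/min
Q = ΔH = 9203.9 kJ/min = 153.4 kW
Heat supplied = 552230 kJ/h

Q_in = 552000 kJ/h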